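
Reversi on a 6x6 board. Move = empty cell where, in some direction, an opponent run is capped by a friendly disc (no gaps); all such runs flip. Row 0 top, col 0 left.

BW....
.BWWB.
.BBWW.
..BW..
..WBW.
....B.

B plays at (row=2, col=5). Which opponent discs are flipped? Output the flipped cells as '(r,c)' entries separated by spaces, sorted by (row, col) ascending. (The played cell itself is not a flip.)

Answer: (2,3) (2,4)

Derivation:
Dir NW: first cell 'B' (not opp) -> no flip
Dir N: first cell '.' (not opp) -> no flip
Dir NE: edge -> no flip
Dir W: opp run (2,4) (2,3) capped by B -> flip
Dir E: edge -> no flip
Dir SW: first cell '.' (not opp) -> no flip
Dir S: first cell '.' (not opp) -> no flip
Dir SE: edge -> no flip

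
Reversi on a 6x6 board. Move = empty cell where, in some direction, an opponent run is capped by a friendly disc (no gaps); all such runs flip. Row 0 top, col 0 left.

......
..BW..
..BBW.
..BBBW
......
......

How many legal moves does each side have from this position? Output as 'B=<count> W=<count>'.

Answer: B=5 W=6

Derivation:
-- B to move --
(0,2): no bracket -> illegal
(0,3): flips 1 -> legal
(0,4): flips 1 -> legal
(1,4): flips 2 -> legal
(1,5): flips 1 -> legal
(2,5): flips 1 -> legal
(4,4): no bracket -> illegal
(4,5): no bracket -> illegal
B mobility = 5
-- W to move --
(0,1): no bracket -> illegal
(0,2): no bracket -> illegal
(0,3): no bracket -> illegal
(1,1): flips 1 -> legal
(1,4): no bracket -> illegal
(2,1): flips 2 -> legal
(2,5): no bracket -> illegal
(3,1): flips 4 -> legal
(4,1): no bracket -> illegal
(4,2): flips 1 -> legal
(4,3): flips 2 -> legal
(4,4): flips 1 -> legal
(4,5): no bracket -> illegal
W mobility = 6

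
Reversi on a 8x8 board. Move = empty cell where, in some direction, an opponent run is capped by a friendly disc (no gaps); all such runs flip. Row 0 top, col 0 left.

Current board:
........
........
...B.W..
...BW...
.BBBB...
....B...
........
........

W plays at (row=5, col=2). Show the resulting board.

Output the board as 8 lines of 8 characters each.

Place W at (5,2); scan 8 dirs for brackets.
Dir NW: opp run (4,1), next='.' -> no flip
Dir N: opp run (4,2), next='.' -> no flip
Dir NE: opp run (4,3) capped by W -> flip
Dir W: first cell '.' (not opp) -> no flip
Dir E: first cell '.' (not opp) -> no flip
Dir SW: first cell '.' (not opp) -> no flip
Dir S: first cell '.' (not opp) -> no flip
Dir SE: first cell '.' (not opp) -> no flip
All flips: (4,3)

Answer: ........
........
...B.W..
...BW...
.BBWB...
..W.B...
........
........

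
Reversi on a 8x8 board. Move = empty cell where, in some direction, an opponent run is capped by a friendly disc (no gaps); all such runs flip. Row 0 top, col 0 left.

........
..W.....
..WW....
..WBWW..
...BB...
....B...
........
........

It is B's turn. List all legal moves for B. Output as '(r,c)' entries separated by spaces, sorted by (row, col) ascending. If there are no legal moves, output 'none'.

(0,1): no bracket -> illegal
(0,2): no bracket -> illegal
(0,3): no bracket -> illegal
(1,1): flips 1 -> legal
(1,3): flips 1 -> legal
(1,4): no bracket -> illegal
(2,1): flips 1 -> legal
(2,4): flips 1 -> legal
(2,5): flips 1 -> legal
(2,6): flips 1 -> legal
(3,1): flips 1 -> legal
(3,6): flips 2 -> legal
(4,1): no bracket -> illegal
(4,2): no bracket -> illegal
(4,5): no bracket -> illegal
(4,6): no bracket -> illegal

Answer: (1,1) (1,3) (2,1) (2,4) (2,5) (2,6) (3,1) (3,6)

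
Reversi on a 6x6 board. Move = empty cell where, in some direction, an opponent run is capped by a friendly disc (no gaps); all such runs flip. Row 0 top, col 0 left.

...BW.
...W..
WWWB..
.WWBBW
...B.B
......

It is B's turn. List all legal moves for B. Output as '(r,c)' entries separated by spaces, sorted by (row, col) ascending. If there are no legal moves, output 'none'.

Answer: (0,5) (1,0) (1,1) (2,5) (3,0) (4,1)

Derivation:
(0,2): no bracket -> illegal
(0,5): flips 1 -> legal
(1,0): flips 2 -> legal
(1,1): flips 1 -> legal
(1,2): no bracket -> illegal
(1,4): no bracket -> illegal
(1,5): no bracket -> illegal
(2,4): no bracket -> illegal
(2,5): flips 1 -> legal
(3,0): flips 2 -> legal
(4,0): no bracket -> illegal
(4,1): flips 1 -> legal
(4,2): no bracket -> illegal
(4,4): no bracket -> illegal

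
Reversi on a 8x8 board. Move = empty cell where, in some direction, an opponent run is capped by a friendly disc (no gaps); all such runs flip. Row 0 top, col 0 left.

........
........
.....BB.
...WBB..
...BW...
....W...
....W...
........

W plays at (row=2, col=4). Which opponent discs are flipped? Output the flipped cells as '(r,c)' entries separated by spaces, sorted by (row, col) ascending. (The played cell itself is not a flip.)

Answer: (3,4)

Derivation:
Dir NW: first cell '.' (not opp) -> no flip
Dir N: first cell '.' (not opp) -> no flip
Dir NE: first cell '.' (not opp) -> no flip
Dir W: first cell '.' (not opp) -> no flip
Dir E: opp run (2,5) (2,6), next='.' -> no flip
Dir SW: first cell 'W' (not opp) -> no flip
Dir S: opp run (3,4) capped by W -> flip
Dir SE: opp run (3,5), next='.' -> no flip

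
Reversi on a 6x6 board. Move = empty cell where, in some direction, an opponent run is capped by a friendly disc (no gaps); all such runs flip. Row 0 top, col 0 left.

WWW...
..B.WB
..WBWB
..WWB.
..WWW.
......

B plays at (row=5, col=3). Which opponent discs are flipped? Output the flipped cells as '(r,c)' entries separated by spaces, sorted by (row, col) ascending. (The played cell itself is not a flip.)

Answer: (3,3) (4,3)

Derivation:
Dir NW: opp run (4,2), next='.' -> no flip
Dir N: opp run (4,3) (3,3) capped by B -> flip
Dir NE: opp run (4,4), next='.' -> no flip
Dir W: first cell '.' (not opp) -> no flip
Dir E: first cell '.' (not opp) -> no flip
Dir SW: edge -> no flip
Dir S: edge -> no flip
Dir SE: edge -> no flip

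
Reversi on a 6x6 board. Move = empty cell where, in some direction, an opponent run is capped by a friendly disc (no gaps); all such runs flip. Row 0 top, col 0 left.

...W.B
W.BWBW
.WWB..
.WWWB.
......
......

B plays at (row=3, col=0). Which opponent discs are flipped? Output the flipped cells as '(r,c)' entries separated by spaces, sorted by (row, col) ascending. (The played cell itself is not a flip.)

Dir NW: edge -> no flip
Dir N: first cell '.' (not opp) -> no flip
Dir NE: opp run (2,1) capped by B -> flip
Dir W: edge -> no flip
Dir E: opp run (3,1) (3,2) (3,3) capped by B -> flip
Dir SW: edge -> no flip
Dir S: first cell '.' (not opp) -> no flip
Dir SE: first cell '.' (not opp) -> no flip

Answer: (2,1) (3,1) (3,2) (3,3)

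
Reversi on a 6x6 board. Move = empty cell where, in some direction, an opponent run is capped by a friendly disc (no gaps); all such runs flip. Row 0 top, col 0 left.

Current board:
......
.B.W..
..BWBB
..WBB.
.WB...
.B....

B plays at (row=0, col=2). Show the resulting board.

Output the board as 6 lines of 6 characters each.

Answer: ..B...
.B.B..
..BWBB
..WBB.
.WB...
.B....

Derivation:
Place B at (0,2); scan 8 dirs for brackets.
Dir NW: edge -> no flip
Dir N: edge -> no flip
Dir NE: edge -> no flip
Dir W: first cell '.' (not opp) -> no flip
Dir E: first cell '.' (not opp) -> no flip
Dir SW: first cell 'B' (not opp) -> no flip
Dir S: first cell '.' (not opp) -> no flip
Dir SE: opp run (1,3) capped by B -> flip
All flips: (1,3)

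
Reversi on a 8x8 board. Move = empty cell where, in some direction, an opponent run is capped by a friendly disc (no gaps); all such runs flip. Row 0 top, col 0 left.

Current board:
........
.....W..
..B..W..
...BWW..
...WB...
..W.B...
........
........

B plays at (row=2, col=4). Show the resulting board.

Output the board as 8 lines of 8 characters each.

Answer: ........
.....W..
..B.BW..
...BBW..
...WB...
..W.B...
........
........

Derivation:
Place B at (2,4); scan 8 dirs for brackets.
Dir NW: first cell '.' (not opp) -> no flip
Dir N: first cell '.' (not opp) -> no flip
Dir NE: opp run (1,5), next='.' -> no flip
Dir W: first cell '.' (not opp) -> no flip
Dir E: opp run (2,5), next='.' -> no flip
Dir SW: first cell 'B' (not opp) -> no flip
Dir S: opp run (3,4) capped by B -> flip
Dir SE: opp run (3,5), next='.' -> no flip
All flips: (3,4)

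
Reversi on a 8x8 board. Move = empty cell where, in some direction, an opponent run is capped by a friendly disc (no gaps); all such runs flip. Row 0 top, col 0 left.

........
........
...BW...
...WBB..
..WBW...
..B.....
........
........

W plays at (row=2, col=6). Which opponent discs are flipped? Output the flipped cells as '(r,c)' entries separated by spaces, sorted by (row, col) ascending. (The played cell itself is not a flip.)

Dir NW: first cell '.' (not opp) -> no flip
Dir N: first cell '.' (not opp) -> no flip
Dir NE: first cell '.' (not opp) -> no flip
Dir W: first cell '.' (not opp) -> no flip
Dir E: first cell '.' (not opp) -> no flip
Dir SW: opp run (3,5) capped by W -> flip
Dir S: first cell '.' (not opp) -> no flip
Dir SE: first cell '.' (not opp) -> no flip

Answer: (3,5)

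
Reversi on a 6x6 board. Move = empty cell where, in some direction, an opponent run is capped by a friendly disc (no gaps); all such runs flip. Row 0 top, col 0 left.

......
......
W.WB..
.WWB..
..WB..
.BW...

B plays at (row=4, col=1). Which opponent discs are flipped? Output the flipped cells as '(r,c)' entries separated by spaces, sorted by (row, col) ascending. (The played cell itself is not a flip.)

Dir NW: first cell '.' (not opp) -> no flip
Dir N: opp run (3,1), next='.' -> no flip
Dir NE: opp run (3,2) capped by B -> flip
Dir W: first cell '.' (not opp) -> no flip
Dir E: opp run (4,2) capped by B -> flip
Dir SW: first cell '.' (not opp) -> no flip
Dir S: first cell 'B' (not opp) -> no flip
Dir SE: opp run (5,2), next=edge -> no flip

Answer: (3,2) (4,2)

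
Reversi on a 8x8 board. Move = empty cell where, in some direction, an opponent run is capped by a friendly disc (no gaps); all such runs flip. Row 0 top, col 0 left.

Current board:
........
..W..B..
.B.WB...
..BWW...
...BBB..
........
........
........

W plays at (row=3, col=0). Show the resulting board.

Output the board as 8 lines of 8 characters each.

Place W at (3,0); scan 8 dirs for brackets.
Dir NW: edge -> no flip
Dir N: first cell '.' (not opp) -> no flip
Dir NE: opp run (2,1) capped by W -> flip
Dir W: edge -> no flip
Dir E: first cell '.' (not opp) -> no flip
Dir SW: edge -> no flip
Dir S: first cell '.' (not opp) -> no flip
Dir SE: first cell '.' (not opp) -> no flip
All flips: (2,1)

Answer: ........
..W..B..
.W.WB...
W.BWW...
...BBB..
........
........
........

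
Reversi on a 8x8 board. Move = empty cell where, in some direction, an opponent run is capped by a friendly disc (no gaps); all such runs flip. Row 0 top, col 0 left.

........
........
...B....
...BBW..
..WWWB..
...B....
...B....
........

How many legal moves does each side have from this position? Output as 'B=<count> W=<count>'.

-- B to move --
(2,4): no bracket -> illegal
(2,5): flips 1 -> legal
(2,6): flips 2 -> legal
(3,1): flips 1 -> legal
(3,2): no bracket -> illegal
(3,6): flips 1 -> legal
(4,1): flips 3 -> legal
(4,6): no bracket -> illegal
(5,1): flips 1 -> legal
(5,2): flips 1 -> legal
(5,4): flips 1 -> legal
(5,5): flips 1 -> legal
B mobility = 9
-- W to move --
(1,2): no bracket -> illegal
(1,3): flips 2 -> legal
(1,4): no bracket -> illegal
(2,2): flips 1 -> legal
(2,4): flips 2 -> legal
(2,5): flips 1 -> legal
(3,2): flips 2 -> legal
(3,6): no bracket -> illegal
(4,6): flips 1 -> legal
(5,2): no bracket -> illegal
(5,4): no bracket -> illegal
(5,5): flips 1 -> legal
(5,6): no bracket -> illegal
(6,2): flips 1 -> legal
(6,4): flips 1 -> legal
(7,2): no bracket -> illegal
(7,3): flips 2 -> legal
(7,4): no bracket -> illegal
W mobility = 10

Answer: B=9 W=10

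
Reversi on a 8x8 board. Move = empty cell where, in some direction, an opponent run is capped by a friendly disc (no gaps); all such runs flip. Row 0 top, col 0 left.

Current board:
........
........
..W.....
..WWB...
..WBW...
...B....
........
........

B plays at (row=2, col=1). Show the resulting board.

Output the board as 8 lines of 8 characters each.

Answer: ........
........
.BW.....
..BWB...
..WBW...
...B....
........
........

Derivation:
Place B at (2,1); scan 8 dirs for brackets.
Dir NW: first cell '.' (not opp) -> no flip
Dir N: first cell '.' (not opp) -> no flip
Dir NE: first cell '.' (not opp) -> no flip
Dir W: first cell '.' (not opp) -> no flip
Dir E: opp run (2,2), next='.' -> no flip
Dir SW: first cell '.' (not opp) -> no flip
Dir S: first cell '.' (not opp) -> no flip
Dir SE: opp run (3,2) capped by B -> flip
All flips: (3,2)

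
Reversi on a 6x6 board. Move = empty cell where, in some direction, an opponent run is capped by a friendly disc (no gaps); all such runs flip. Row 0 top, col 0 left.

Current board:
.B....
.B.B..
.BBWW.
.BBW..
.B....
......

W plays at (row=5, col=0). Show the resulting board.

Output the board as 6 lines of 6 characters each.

Place W at (5,0); scan 8 dirs for brackets.
Dir NW: edge -> no flip
Dir N: first cell '.' (not opp) -> no flip
Dir NE: opp run (4,1) (3,2) capped by W -> flip
Dir W: edge -> no flip
Dir E: first cell '.' (not opp) -> no flip
Dir SW: edge -> no flip
Dir S: edge -> no flip
Dir SE: edge -> no flip
All flips: (3,2) (4,1)

Answer: .B....
.B.B..
.BBWW.
.BWW..
.W....
W.....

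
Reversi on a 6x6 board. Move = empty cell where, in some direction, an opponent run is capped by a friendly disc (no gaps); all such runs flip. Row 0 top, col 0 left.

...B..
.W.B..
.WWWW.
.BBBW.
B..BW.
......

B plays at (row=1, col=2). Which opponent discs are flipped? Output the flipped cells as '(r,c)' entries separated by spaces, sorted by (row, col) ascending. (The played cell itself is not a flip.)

Dir NW: first cell '.' (not opp) -> no flip
Dir N: first cell '.' (not opp) -> no flip
Dir NE: first cell 'B' (not opp) -> no flip
Dir W: opp run (1,1), next='.' -> no flip
Dir E: first cell 'B' (not opp) -> no flip
Dir SW: opp run (2,1), next='.' -> no flip
Dir S: opp run (2,2) capped by B -> flip
Dir SE: opp run (2,3) (3,4), next='.' -> no flip

Answer: (2,2)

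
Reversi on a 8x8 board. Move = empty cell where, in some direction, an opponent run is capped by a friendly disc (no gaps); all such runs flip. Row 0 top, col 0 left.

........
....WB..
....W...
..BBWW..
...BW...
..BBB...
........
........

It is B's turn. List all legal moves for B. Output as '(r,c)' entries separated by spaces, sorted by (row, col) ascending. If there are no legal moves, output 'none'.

(0,3): no bracket -> illegal
(0,4): flips 4 -> legal
(0,5): no bracket -> illegal
(1,3): flips 1 -> legal
(2,3): no bracket -> illegal
(2,5): flips 1 -> legal
(2,6): flips 2 -> legal
(3,6): flips 2 -> legal
(4,5): flips 1 -> legal
(4,6): no bracket -> illegal
(5,5): flips 1 -> legal

Answer: (0,4) (1,3) (2,5) (2,6) (3,6) (4,5) (5,5)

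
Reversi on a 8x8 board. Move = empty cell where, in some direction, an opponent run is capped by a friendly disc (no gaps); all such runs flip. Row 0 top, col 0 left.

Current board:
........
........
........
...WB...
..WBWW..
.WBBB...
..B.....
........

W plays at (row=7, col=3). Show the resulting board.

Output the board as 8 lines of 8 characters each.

Place W at (7,3); scan 8 dirs for brackets.
Dir NW: opp run (6,2) capped by W -> flip
Dir N: first cell '.' (not opp) -> no flip
Dir NE: first cell '.' (not opp) -> no flip
Dir W: first cell '.' (not opp) -> no flip
Dir E: first cell '.' (not opp) -> no flip
Dir SW: edge -> no flip
Dir S: edge -> no flip
Dir SE: edge -> no flip
All flips: (6,2)

Answer: ........
........
........
...WB...
..WBWW..
.WBBB...
..W.....
...W....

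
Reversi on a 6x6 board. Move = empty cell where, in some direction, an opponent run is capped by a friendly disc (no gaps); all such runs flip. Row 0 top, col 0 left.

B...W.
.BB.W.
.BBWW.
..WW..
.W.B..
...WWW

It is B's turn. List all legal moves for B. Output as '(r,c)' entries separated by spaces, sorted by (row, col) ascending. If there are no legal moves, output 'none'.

Answer: (1,3) (2,5) (3,4) (4,2) (4,4)

Derivation:
(0,3): no bracket -> illegal
(0,5): no bracket -> illegal
(1,3): flips 2 -> legal
(1,5): no bracket -> illegal
(2,5): flips 2 -> legal
(3,0): no bracket -> illegal
(3,1): no bracket -> illegal
(3,4): flips 1 -> legal
(3,5): no bracket -> illegal
(4,0): no bracket -> illegal
(4,2): flips 1 -> legal
(4,4): flips 1 -> legal
(4,5): no bracket -> illegal
(5,0): no bracket -> illegal
(5,1): no bracket -> illegal
(5,2): no bracket -> illegal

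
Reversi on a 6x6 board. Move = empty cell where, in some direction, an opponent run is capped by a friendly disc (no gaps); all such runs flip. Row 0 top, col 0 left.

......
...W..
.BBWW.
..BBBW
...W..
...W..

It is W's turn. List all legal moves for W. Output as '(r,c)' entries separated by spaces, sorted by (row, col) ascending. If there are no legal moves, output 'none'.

(1,0): flips 2 -> legal
(1,1): no bracket -> illegal
(1,2): no bracket -> illegal
(2,0): flips 2 -> legal
(2,5): flips 1 -> legal
(3,0): no bracket -> illegal
(3,1): flips 4 -> legal
(4,1): flips 1 -> legal
(4,2): flips 1 -> legal
(4,4): flips 1 -> legal
(4,5): flips 1 -> legal

Answer: (1,0) (2,0) (2,5) (3,1) (4,1) (4,2) (4,4) (4,5)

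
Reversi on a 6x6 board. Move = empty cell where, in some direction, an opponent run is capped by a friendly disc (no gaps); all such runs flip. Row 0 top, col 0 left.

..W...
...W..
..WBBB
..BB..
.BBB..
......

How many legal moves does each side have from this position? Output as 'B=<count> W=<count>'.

Answer: B=4 W=4

Derivation:
-- B to move --
(0,1): no bracket -> illegal
(0,3): flips 1 -> legal
(0,4): no bracket -> illegal
(1,1): flips 1 -> legal
(1,2): flips 1 -> legal
(1,4): no bracket -> illegal
(2,1): flips 1 -> legal
(3,1): no bracket -> illegal
B mobility = 4
-- W to move --
(1,2): no bracket -> illegal
(1,4): no bracket -> illegal
(1,5): no bracket -> illegal
(2,1): no bracket -> illegal
(3,0): no bracket -> illegal
(3,1): no bracket -> illegal
(3,4): no bracket -> illegal
(3,5): flips 1 -> legal
(4,0): no bracket -> illegal
(4,4): flips 1 -> legal
(5,0): no bracket -> illegal
(5,1): no bracket -> illegal
(5,2): flips 2 -> legal
(5,3): flips 3 -> legal
(5,4): no bracket -> illegal
W mobility = 4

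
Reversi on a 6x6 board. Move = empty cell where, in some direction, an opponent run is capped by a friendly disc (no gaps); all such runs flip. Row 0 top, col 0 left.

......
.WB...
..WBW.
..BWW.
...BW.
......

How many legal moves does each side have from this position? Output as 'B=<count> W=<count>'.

Answer: B=5 W=7

Derivation:
-- B to move --
(0,0): no bracket -> illegal
(0,1): no bracket -> illegal
(0,2): no bracket -> illegal
(1,0): flips 1 -> legal
(1,3): no bracket -> illegal
(1,4): no bracket -> illegal
(1,5): no bracket -> illegal
(2,0): no bracket -> illegal
(2,1): flips 1 -> legal
(2,5): flips 2 -> legal
(3,1): no bracket -> illegal
(3,5): flips 2 -> legal
(4,2): no bracket -> illegal
(4,5): flips 2 -> legal
(5,3): no bracket -> illegal
(5,4): no bracket -> illegal
(5,5): no bracket -> illegal
B mobility = 5
-- W to move --
(0,1): flips 2 -> legal
(0,2): flips 1 -> legal
(0,3): no bracket -> illegal
(1,3): flips 2 -> legal
(1,4): no bracket -> illegal
(2,1): no bracket -> illegal
(3,1): flips 1 -> legal
(4,1): no bracket -> illegal
(4,2): flips 2 -> legal
(5,2): flips 1 -> legal
(5,3): flips 1 -> legal
(5,4): no bracket -> illegal
W mobility = 7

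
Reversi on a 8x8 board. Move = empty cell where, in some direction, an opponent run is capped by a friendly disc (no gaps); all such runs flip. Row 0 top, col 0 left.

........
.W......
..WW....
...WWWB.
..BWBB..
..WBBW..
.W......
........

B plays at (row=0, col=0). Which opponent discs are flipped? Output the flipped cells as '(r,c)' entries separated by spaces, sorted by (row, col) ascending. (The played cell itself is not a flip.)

Dir NW: edge -> no flip
Dir N: edge -> no flip
Dir NE: edge -> no flip
Dir W: edge -> no flip
Dir E: first cell '.' (not opp) -> no flip
Dir SW: edge -> no flip
Dir S: first cell '.' (not opp) -> no flip
Dir SE: opp run (1,1) (2,2) (3,3) capped by B -> flip

Answer: (1,1) (2,2) (3,3)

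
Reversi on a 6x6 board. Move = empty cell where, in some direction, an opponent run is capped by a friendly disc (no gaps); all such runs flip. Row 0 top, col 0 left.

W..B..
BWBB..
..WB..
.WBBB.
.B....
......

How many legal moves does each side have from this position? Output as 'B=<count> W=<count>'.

Answer: B=3 W=9

Derivation:
-- B to move --
(0,1): no bracket -> illegal
(0,2): no bracket -> illegal
(2,0): no bracket -> illegal
(2,1): flips 2 -> legal
(3,0): flips 1 -> legal
(4,0): flips 2 -> legal
(4,2): no bracket -> illegal
B mobility = 3
-- W to move --
(0,1): no bracket -> illegal
(0,2): flips 1 -> legal
(0,4): flips 1 -> legal
(1,4): flips 2 -> legal
(2,0): flips 1 -> legal
(2,1): no bracket -> illegal
(2,4): flips 1 -> legal
(2,5): no bracket -> illegal
(3,0): no bracket -> illegal
(3,5): flips 3 -> legal
(4,0): no bracket -> illegal
(4,2): flips 1 -> legal
(4,3): no bracket -> illegal
(4,4): flips 1 -> legal
(4,5): no bracket -> illegal
(5,0): no bracket -> illegal
(5,1): flips 1 -> legal
(5,2): no bracket -> illegal
W mobility = 9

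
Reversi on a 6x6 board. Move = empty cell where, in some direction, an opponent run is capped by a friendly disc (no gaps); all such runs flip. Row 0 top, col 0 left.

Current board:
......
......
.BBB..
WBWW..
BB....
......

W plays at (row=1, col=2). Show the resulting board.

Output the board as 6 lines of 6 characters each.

Answer: ......
..W...
.WWB..
WBWW..
BB....
......

Derivation:
Place W at (1,2); scan 8 dirs for brackets.
Dir NW: first cell '.' (not opp) -> no flip
Dir N: first cell '.' (not opp) -> no flip
Dir NE: first cell '.' (not opp) -> no flip
Dir W: first cell '.' (not opp) -> no flip
Dir E: first cell '.' (not opp) -> no flip
Dir SW: opp run (2,1) capped by W -> flip
Dir S: opp run (2,2) capped by W -> flip
Dir SE: opp run (2,3), next='.' -> no flip
All flips: (2,1) (2,2)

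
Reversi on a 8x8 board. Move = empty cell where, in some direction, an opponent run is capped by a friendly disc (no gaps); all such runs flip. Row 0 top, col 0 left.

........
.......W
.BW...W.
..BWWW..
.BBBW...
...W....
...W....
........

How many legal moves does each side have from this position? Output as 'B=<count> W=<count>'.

Answer: B=8 W=5

Derivation:
-- B to move --
(0,6): no bracket -> illegal
(0,7): no bracket -> illegal
(1,1): no bracket -> illegal
(1,2): flips 1 -> legal
(1,3): no bracket -> illegal
(1,5): no bracket -> illegal
(1,6): no bracket -> illegal
(2,3): flips 2 -> legal
(2,4): flips 1 -> legal
(2,5): flips 1 -> legal
(2,7): no bracket -> illegal
(3,1): no bracket -> illegal
(3,6): flips 3 -> legal
(3,7): no bracket -> illegal
(4,5): flips 1 -> legal
(4,6): no bracket -> illegal
(5,2): no bracket -> illegal
(5,4): no bracket -> illegal
(5,5): no bracket -> illegal
(6,2): no bracket -> illegal
(6,4): flips 1 -> legal
(7,2): no bracket -> illegal
(7,3): flips 2 -> legal
(7,4): no bracket -> illegal
B mobility = 8
-- W to move --
(1,0): no bracket -> illegal
(1,1): no bracket -> illegal
(1,2): no bracket -> illegal
(2,0): flips 1 -> legal
(2,3): no bracket -> illegal
(3,0): no bracket -> illegal
(3,1): flips 2 -> legal
(4,0): flips 3 -> legal
(5,0): no bracket -> illegal
(5,1): flips 1 -> legal
(5,2): flips 3 -> legal
(5,4): no bracket -> illegal
W mobility = 5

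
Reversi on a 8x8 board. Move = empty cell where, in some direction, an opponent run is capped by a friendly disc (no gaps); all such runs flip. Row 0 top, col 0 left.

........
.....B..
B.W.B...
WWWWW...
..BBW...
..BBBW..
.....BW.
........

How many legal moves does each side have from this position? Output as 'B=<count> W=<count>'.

-- B to move --
(1,1): no bracket -> illegal
(1,2): flips 2 -> legal
(1,3): no bracket -> illegal
(2,1): flips 1 -> legal
(2,3): flips 1 -> legal
(2,5): flips 1 -> legal
(3,5): flips 1 -> legal
(4,0): flips 1 -> legal
(4,1): no bracket -> illegal
(4,5): flips 2 -> legal
(4,6): no bracket -> illegal
(5,6): flips 1 -> legal
(5,7): no bracket -> illegal
(6,4): no bracket -> illegal
(6,7): flips 1 -> legal
(7,5): no bracket -> illegal
(7,6): no bracket -> illegal
(7,7): no bracket -> illegal
B mobility = 9
-- W to move --
(0,4): no bracket -> illegal
(0,5): no bracket -> illegal
(0,6): flips 2 -> legal
(1,0): flips 1 -> legal
(1,1): no bracket -> illegal
(1,3): no bracket -> illegal
(1,4): flips 1 -> legal
(1,6): no bracket -> illegal
(2,1): no bracket -> illegal
(2,3): no bracket -> illegal
(2,5): no bracket -> illegal
(2,6): no bracket -> illegal
(3,5): no bracket -> illegal
(4,1): flips 2 -> legal
(4,5): no bracket -> illegal
(5,1): flips 4 -> legal
(5,6): no bracket -> illegal
(6,1): flips 2 -> legal
(6,2): flips 3 -> legal
(6,3): flips 2 -> legal
(6,4): flips 4 -> legal
(7,4): no bracket -> illegal
(7,5): flips 1 -> legal
(7,6): flips 3 -> legal
W mobility = 11

Answer: B=9 W=11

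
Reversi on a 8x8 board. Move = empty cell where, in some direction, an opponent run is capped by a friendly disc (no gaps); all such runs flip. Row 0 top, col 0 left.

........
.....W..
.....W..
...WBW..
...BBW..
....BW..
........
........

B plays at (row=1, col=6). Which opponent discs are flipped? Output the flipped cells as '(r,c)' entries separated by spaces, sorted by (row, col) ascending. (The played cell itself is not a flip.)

Dir NW: first cell '.' (not opp) -> no flip
Dir N: first cell '.' (not opp) -> no flip
Dir NE: first cell '.' (not opp) -> no flip
Dir W: opp run (1,5), next='.' -> no flip
Dir E: first cell '.' (not opp) -> no flip
Dir SW: opp run (2,5) capped by B -> flip
Dir S: first cell '.' (not opp) -> no flip
Dir SE: first cell '.' (not opp) -> no flip

Answer: (2,5)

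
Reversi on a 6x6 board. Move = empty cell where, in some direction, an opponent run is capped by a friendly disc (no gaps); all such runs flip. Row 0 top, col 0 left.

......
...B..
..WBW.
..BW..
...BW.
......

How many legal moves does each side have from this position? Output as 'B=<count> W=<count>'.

Answer: B=7 W=6

Derivation:
-- B to move --
(1,1): no bracket -> illegal
(1,2): flips 1 -> legal
(1,4): no bracket -> illegal
(1,5): no bracket -> illegal
(2,1): flips 1 -> legal
(2,5): flips 1 -> legal
(3,1): flips 1 -> legal
(3,4): flips 1 -> legal
(3,5): flips 1 -> legal
(4,2): no bracket -> illegal
(4,5): flips 1 -> legal
(5,3): no bracket -> illegal
(5,4): no bracket -> illegal
(5,5): no bracket -> illegal
B mobility = 7
-- W to move --
(0,2): flips 1 -> legal
(0,3): flips 2 -> legal
(0,4): flips 1 -> legal
(1,2): no bracket -> illegal
(1,4): no bracket -> illegal
(2,1): no bracket -> illegal
(3,1): flips 1 -> legal
(3,4): no bracket -> illegal
(4,1): no bracket -> illegal
(4,2): flips 2 -> legal
(5,2): no bracket -> illegal
(5,3): flips 1 -> legal
(5,4): no bracket -> illegal
W mobility = 6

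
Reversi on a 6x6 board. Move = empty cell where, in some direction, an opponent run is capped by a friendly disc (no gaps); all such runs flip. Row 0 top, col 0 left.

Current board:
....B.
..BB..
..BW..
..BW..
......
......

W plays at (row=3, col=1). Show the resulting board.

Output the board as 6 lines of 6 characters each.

Answer: ....B.
..BB..
..BW..
.WWW..
......
......

Derivation:
Place W at (3,1); scan 8 dirs for brackets.
Dir NW: first cell '.' (not opp) -> no flip
Dir N: first cell '.' (not opp) -> no flip
Dir NE: opp run (2,2) (1,3) (0,4), next=edge -> no flip
Dir W: first cell '.' (not opp) -> no flip
Dir E: opp run (3,2) capped by W -> flip
Dir SW: first cell '.' (not opp) -> no flip
Dir S: first cell '.' (not opp) -> no flip
Dir SE: first cell '.' (not opp) -> no flip
All flips: (3,2)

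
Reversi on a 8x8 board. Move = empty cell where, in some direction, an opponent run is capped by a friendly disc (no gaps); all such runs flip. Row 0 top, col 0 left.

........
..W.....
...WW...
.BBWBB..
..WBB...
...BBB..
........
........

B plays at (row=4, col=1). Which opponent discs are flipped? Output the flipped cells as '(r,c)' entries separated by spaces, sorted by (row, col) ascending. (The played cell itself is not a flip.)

Dir NW: first cell '.' (not opp) -> no flip
Dir N: first cell 'B' (not opp) -> no flip
Dir NE: first cell 'B' (not opp) -> no flip
Dir W: first cell '.' (not opp) -> no flip
Dir E: opp run (4,2) capped by B -> flip
Dir SW: first cell '.' (not opp) -> no flip
Dir S: first cell '.' (not opp) -> no flip
Dir SE: first cell '.' (not opp) -> no flip

Answer: (4,2)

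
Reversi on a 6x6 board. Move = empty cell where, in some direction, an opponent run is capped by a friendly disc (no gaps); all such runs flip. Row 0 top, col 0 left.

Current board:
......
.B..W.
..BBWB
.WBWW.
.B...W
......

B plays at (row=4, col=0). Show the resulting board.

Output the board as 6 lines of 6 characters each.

Answer: ......
.B..W.
..BBWB
.BBWW.
BB...W
......

Derivation:
Place B at (4,0); scan 8 dirs for brackets.
Dir NW: edge -> no flip
Dir N: first cell '.' (not opp) -> no flip
Dir NE: opp run (3,1) capped by B -> flip
Dir W: edge -> no flip
Dir E: first cell 'B' (not opp) -> no flip
Dir SW: edge -> no flip
Dir S: first cell '.' (not opp) -> no flip
Dir SE: first cell '.' (not opp) -> no flip
All flips: (3,1)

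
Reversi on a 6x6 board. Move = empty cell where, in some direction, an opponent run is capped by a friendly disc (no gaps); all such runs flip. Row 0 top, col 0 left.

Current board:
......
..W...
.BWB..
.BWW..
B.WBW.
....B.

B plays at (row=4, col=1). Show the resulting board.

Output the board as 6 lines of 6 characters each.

Answer: ......
..W...
.BWB..
.BBW..
BBBBW.
....B.

Derivation:
Place B at (4,1); scan 8 dirs for brackets.
Dir NW: first cell '.' (not opp) -> no flip
Dir N: first cell 'B' (not opp) -> no flip
Dir NE: opp run (3,2) capped by B -> flip
Dir W: first cell 'B' (not opp) -> no flip
Dir E: opp run (4,2) capped by B -> flip
Dir SW: first cell '.' (not opp) -> no flip
Dir S: first cell '.' (not opp) -> no flip
Dir SE: first cell '.' (not opp) -> no flip
All flips: (3,2) (4,2)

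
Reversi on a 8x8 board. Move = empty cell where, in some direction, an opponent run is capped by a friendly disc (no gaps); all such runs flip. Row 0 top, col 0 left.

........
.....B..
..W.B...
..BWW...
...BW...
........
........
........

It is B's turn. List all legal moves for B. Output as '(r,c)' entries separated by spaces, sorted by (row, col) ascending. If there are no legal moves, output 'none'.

(1,1): no bracket -> illegal
(1,2): flips 1 -> legal
(1,3): no bracket -> illegal
(2,1): no bracket -> illegal
(2,3): flips 1 -> legal
(2,5): flips 1 -> legal
(3,1): no bracket -> illegal
(3,5): flips 2 -> legal
(4,2): flips 1 -> legal
(4,5): flips 1 -> legal
(5,3): no bracket -> illegal
(5,4): flips 2 -> legal
(5,5): no bracket -> illegal

Answer: (1,2) (2,3) (2,5) (3,5) (4,2) (4,5) (5,4)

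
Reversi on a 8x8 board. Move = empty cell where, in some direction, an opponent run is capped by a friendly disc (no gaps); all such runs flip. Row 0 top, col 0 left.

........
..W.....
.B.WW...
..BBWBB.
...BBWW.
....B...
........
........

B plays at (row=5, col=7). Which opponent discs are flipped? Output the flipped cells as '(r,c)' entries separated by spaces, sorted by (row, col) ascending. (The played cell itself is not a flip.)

Answer: (4,6)

Derivation:
Dir NW: opp run (4,6) capped by B -> flip
Dir N: first cell '.' (not opp) -> no flip
Dir NE: edge -> no flip
Dir W: first cell '.' (not opp) -> no flip
Dir E: edge -> no flip
Dir SW: first cell '.' (not opp) -> no flip
Dir S: first cell '.' (not opp) -> no flip
Dir SE: edge -> no flip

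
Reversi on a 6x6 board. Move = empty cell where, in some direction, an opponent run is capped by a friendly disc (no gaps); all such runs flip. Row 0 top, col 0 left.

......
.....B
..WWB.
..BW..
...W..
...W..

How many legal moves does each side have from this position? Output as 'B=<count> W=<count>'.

Answer: B=6 W=5

Derivation:
-- B to move --
(1,1): no bracket -> illegal
(1,2): flips 1 -> legal
(1,3): no bracket -> illegal
(1,4): flips 1 -> legal
(2,1): flips 2 -> legal
(3,1): no bracket -> illegal
(3,4): flips 1 -> legal
(4,2): flips 1 -> legal
(4,4): no bracket -> illegal
(5,2): no bracket -> illegal
(5,4): flips 1 -> legal
B mobility = 6
-- W to move --
(0,4): no bracket -> illegal
(0,5): no bracket -> illegal
(1,3): no bracket -> illegal
(1,4): no bracket -> illegal
(2,1): flips 1 -> legal
(2,5): flips 1 -> legal
(3,1): flips 1 -> legal
(3,4): no bracket -> illegal
(3,5): no bracket -> illegal
(4,1): flips 1 -> legal
(4,2): flips 1 -> legal
W mobility = 5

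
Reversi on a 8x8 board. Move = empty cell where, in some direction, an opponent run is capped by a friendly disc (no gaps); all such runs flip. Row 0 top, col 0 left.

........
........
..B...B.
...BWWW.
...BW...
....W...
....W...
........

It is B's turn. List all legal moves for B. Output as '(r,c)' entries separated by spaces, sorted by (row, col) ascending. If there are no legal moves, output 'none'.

(2,3): no bracket -> illegal
(2,4): no bracket -> illegal
(2,5): flips 1 -> legal
(2,7): no bracket -> illegal
(3,7): flips 3 -> legal
(4,5): flips 1 -> legal
(4,6): flips 1 -> legal
(4,7): no bracket -> illegal
(5,3): flips 2 -> legal
(5,5): flips 1 -> legal
(6,3): no bracket -> illegal
(6,5): flips 1 -> legal
(7,3): no bracket -> illegal
(7,4): no bracket -> illegal
(7,5): no bracket -> illegal

Answer: (2,5) (3,7) (4,5) (4,6) (5,3) (5,5) (6,5)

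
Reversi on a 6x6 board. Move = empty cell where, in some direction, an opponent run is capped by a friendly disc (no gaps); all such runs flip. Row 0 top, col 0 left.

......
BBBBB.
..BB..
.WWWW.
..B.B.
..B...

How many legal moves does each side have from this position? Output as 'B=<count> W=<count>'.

Answer: B=6 W=10

Derivation:
-- B to move --
(2,0): flips 1 -> legal
(2,1): no bracket -> illegal
(2,4): flips 2 -> legal
(2,5): no bracket -> illegal
(3,0): no bracket -> illegal
(3,5): no bracket -> illegal
(4,0): flips 1 -> legal
(4,1): flips 1 -> legal
(4,3): flips 1 -> legal
(4,5): flips 1 -> legal
B mobility = 6
-- W to move --
(0,0): flips 2 -> legal
(0,1): flips 2 -> legal
(0,2): flips 2 -> legal
(0,3): flips 2 -> legal
(0,4): flips 2 -> legal
(0,5): flips 2 -> legal
(1,5): no bracket -> illegal
(2,0): no bracket -> illegal
(2,1): no bracket -> illegal
(2,4): no bracket -> illegal
(2,5): no bracket -> illegal
(3,5): no bracket -> illegal
(4,1): no bracket -> illegal
(4,3): no bracket -> illegal
(4,5): no bracket -> illegal
(5,1): flips 1 -> legal
(5,3): flips 1 -> legal
(5,4): flips 1 -> legal
(5,5): flips 1 -> legal
W mobility = 10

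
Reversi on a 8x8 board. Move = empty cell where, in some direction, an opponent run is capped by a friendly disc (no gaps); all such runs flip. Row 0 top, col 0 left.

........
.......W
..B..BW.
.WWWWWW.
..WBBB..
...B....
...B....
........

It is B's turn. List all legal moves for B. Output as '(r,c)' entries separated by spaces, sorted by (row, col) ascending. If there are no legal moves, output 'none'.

Answer: (2,0) (2,1) (2,3) (2,4) (2,7) (4,0) (4,1) (4,7) (5,2)

Derivation:
(0,6): no bracket -> illegal
(0,7): no bracket -> illegal
(1,5): no bracket -> illegal
(1,6): no bracket -> illegal
(2,0): flips 2 -> legal
(2,1): flips 1 -> legal
(2,3): flips 2 -> legal
(2,4): flips 1 -> legal
(2,7): flips 2 -> legal
(3,0): no bracket -> illegal
(3,7): no bracket -> illegal
(4,0): flips 1 -> legal
(4,1): flips 1 -> legal
(4,6): no bracket -> illegal
(4,7): flips 1 -> legal
(5,1): no bracket -> illegal
(5,2): flips 2 -> legal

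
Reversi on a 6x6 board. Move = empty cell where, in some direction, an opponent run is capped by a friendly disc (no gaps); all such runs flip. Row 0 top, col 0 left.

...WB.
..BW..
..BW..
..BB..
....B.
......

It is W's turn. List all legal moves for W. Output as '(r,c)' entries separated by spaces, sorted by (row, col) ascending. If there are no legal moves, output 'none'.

Answer: (0,1) (0,5) (1,1) (2,1) (3,1) (4,1) (4,3)

Derivation:
(0,1): flips 1 -> legal
(0,2): no bracket -> illegal
(0,5): flips 1 -> legal
(1,1): flips 1 -> legal
(1,4): no bracket -> illegal
(1,5): no bracket -> illegal
(2,1): flips 2 -> legal
(2,4): no bracket -> illegal
(3,1): flips 1 -> legal
(3,4): no bracket -> illegal
(3,5): no bracket -> illegal
(4,1): flips 1 -> legal
(4,2): no bracket -> illegal
(4,3): flips 1 -> legal
(4,5): no bracket -> illegal
(5,3): no bracket -> illegal
(5,4): no bracket -> illegal
(5,5): no bracket -> illegal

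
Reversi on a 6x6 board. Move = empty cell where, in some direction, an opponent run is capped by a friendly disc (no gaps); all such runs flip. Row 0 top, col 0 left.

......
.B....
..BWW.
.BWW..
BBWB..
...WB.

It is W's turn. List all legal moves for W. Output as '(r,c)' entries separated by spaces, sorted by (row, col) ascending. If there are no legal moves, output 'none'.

Answer: (0,0) (1,2) (2,0) (2,1) (3,0) (4,4) (5,0) (5,5)

Derivation:
(0,0): flips 2 -> legal
(0,1): no bracket -> illegal
(0,2): no bracket -> illegal
(1,0): no bracket -> illegal
(1,2): flips 1 -> legal
(1,3): no bracket -> illegal
(2,0): flips 1 -> legal
(2,1): flips 1 -> legal
(3,0): flips 1 -> legal
(3,4): no bracket -> illegal
(4,4): flips 1 -> legal
(4,5): no bracket -> illegal
(5,0): flips 1 -> legal
(5,1): no bracket -> illegal
(5,2): no bracket -> illegal
(5,5): flips 1 -> legal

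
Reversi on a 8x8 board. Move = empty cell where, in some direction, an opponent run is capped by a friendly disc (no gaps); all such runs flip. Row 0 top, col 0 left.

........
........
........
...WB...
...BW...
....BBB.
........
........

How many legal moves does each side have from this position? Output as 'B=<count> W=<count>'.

Answer: B=4 W=6

Derivation:
-- B to move --
(2,2): flips 2 -> legal
(2,3): flips 1 -> legal
(2,4): no bracket -> illegal
(3,2): flips 1 -> legal
(3,5): no bracket -> illegal
(4,2): no bracket -> illegal
(4,5): flips 1 -> legal
(5,3): no bracket -> illegal
B mobility = 4
-- W to move --
(2,3): no bracket -> illegal
(2,4): flips 1 -> legal
(2,5): no bracket -> illegal
(3,2): no bracket -> illegal
(3,5): flips 1 -> legal
(4,2): flips 1 -> legal
(4,5): no bracket -> illegal
(4,6): no bracket -> illegal
(4,7): no bracket -> illegal
(5,2): no bracket -> illegal
(5,3): flips 1 -> legal
(5,7): no bracket -> illegal
(6,3): no bracket -> illegal
(6,4): flips 1 -> legal
(6,5): no bracket -> illegal
(6,6): flips 1 -> legal
(6,7): no bracket -> illegal
W mobility = 6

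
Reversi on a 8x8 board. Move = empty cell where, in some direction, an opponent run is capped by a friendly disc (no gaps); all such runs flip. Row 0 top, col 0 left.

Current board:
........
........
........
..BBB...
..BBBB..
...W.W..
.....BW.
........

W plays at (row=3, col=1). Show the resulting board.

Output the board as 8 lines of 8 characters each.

Answer: ........
........
........
.WBBB...
..WBBB..
...W.W..
.....BW.
........

Derivation:
Place W at (3,1); scan 8 dirs for brackets.
Dir NW: first cell '.' (not opp) -> no flip
Dir N: first cell '.' (not opp) -> no flip
Dir NE: first cell '.' (not opp) -> no flip
Dir W: first cell '.' (not opp) -> no flip
Dir E: opp run (3,2) (3,3) (3,4), next='.' -> no flip
Dir SW: first cell '.' (not opp) -> no flip
Dir S: first cell '.' (not opp) -> no flip
Dir SE: opp run (4,2) capped by W -> flip
All flips: (4,2)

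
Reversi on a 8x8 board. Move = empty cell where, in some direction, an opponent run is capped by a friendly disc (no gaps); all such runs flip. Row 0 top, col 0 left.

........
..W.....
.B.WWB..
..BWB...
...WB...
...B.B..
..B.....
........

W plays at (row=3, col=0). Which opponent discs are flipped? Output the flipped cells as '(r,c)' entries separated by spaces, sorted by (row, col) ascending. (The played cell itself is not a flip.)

Answer: (2,1)

Derivation:
Dir NW: edge -> no flip
Dir N: first cell '.' (not opp) -> no flip
Dir NE: opp run (2,1) capped by W -> flip
Dir W: edge -> no flip
Dir E: first cell '.' (not opp) -> no flip
Dir SW: edge -> no flip
Dir S: first cell '.' (not opp) -> no flip
Dir SE: first cell '.' (not opp) -> no flip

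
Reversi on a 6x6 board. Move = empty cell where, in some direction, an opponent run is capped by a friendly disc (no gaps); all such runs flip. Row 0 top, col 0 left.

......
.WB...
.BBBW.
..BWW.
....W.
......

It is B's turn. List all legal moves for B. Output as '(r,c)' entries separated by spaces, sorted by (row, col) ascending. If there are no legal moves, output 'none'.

(0,0): flips 1 -> legal
(0,1): flips 1 -> legal
(0,2): no bracket -> illegal
(1,0): flips 1 -> legal
(1,3): no bracket -> illegal
(1,4): no bracket -> illegal
(1,5): no bracket -> illegal
(2,0): no bracket -> illegal
(2,5): flips 1 -> legal
(3,5): flips 2 -> legal
(4,2): no bracket -> illegal
(4,3): flips 1 -> legal
(4,5): flips 1 -> legal
(5,3): no bracket -> illegal
(5,4): no bracket -> illegal
(5,5): flips 2 -> legal

Answer: (0,0) (0,1) (1,0) (2,5) (3,5) (4,3) (4,5) (5,5)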